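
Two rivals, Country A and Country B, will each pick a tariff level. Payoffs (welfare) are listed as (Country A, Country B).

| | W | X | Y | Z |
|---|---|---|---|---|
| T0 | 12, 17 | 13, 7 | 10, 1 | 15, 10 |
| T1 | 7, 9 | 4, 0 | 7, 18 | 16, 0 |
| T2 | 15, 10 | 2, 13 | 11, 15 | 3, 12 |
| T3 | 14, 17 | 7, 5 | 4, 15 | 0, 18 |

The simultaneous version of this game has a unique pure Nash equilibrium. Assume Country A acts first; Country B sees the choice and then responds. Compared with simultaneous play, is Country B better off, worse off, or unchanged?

Backward induction with Country A moving first.
- T0: Country B compares 17, 7, 1, 10 and picks W; Country A would get 12.
- T1: Country B compares 9, 0, 18, 0 and picks Y; Country A would get 7.
- T2: Country B compares 10, 13, 15, 12 and picks Y; Country A would get 11.
- T3: Country B compares 17, 5, 15, 18 and picks Z; Country A would get 0.
Maximizing over 12, 7, 11, 0, Country A chooses T0. Subgame-perfect outcome: (T0, W) with payoffs (12, 17).
Under simultaneous play:
Country A's best replies: W→T2; X→T0; Y→T2; Z→T1.
Country B's best replies: T0→W; T1→Y; T2→Y; T3→Z.
The unique mutual best reply is (T2, Y), giving (11, 15).
Country B earns 17 sequentially versus 15 at the Nash outcome: better off.

better off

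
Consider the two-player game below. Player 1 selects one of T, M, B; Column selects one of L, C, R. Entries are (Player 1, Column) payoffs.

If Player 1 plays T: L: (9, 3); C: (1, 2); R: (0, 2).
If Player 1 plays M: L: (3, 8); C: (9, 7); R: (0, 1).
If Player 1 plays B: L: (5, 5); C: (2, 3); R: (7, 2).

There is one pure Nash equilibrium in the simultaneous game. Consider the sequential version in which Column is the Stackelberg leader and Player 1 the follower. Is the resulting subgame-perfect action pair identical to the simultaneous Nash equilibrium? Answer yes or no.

no

Backward induction with Column moving first.
- L: Player 1 compares 9, 3, 5 and picks T; Column would get 3.
- C: Player 1 compares 1, 9, 2 and picks M; Column would get 7.
- R: Player 1 compares 0, 0, 7 and picks B; Column would get 2.
Among 3, 7, 2, the best is 7 at C. Subgame-perfect outcome: (M, C) with payoffs (9, 7).
Under simultaneous play:
Player 1's best replies: L→T; C→M; R→B.
Column's best replies: T→L; M→L; B→L.
The unique mutual best reply is (T, L), giving (9, 3).
Sequential outcome (M, C) differs from the Nash profile (T, L).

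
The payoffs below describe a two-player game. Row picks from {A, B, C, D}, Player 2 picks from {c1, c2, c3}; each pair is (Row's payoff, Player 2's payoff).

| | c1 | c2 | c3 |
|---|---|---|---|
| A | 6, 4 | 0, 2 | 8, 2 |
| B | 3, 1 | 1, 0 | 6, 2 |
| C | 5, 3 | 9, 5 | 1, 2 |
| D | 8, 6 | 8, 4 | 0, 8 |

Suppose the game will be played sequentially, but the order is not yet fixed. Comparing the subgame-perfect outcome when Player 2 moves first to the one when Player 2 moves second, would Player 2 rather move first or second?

If Row leads: Player 2's best replies are A→c1, B→c3, C→c2, D→c3; Row's induced payoffs 6, 6, 9, 0; outcome (C, c2), payoffs (9, 5).
If Player 2 leads: Row's best replies are c1→D, c2→C, c3→A; Player 2's induced payoffs 6, 5, 2; outcome (D, c1), payoffs (8, 6).
Player 2 gets 6 moving first and 5 moving second, so Player 2 prefers to move first.

first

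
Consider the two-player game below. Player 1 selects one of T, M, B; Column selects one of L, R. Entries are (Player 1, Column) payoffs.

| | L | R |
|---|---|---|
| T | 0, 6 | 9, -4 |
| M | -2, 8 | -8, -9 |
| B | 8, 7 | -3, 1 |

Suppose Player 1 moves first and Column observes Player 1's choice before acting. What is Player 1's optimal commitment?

Column best-responds to each possible Player 1 move:
- T: BR = L, leader payoff 0.
- M: BR = L, leader payoff -2.
- B: BR = L, leader payoff 8.
Among 0, -2, 8, the best is 8 at B. Subgame-perfect outcome: (B, L) with payoffs (8, 7).

B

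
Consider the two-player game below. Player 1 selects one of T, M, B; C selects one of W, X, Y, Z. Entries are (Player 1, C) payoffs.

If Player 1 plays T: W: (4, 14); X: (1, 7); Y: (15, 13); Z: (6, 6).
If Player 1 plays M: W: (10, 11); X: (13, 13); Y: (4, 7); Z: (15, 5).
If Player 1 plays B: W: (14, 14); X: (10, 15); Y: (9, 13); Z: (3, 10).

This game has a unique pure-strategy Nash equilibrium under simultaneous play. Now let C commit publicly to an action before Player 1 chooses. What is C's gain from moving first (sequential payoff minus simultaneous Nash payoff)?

1

Player 1 best-responds to each possible C move:
- W → Player 1 plays B (best of 4, 10, 14); C gets 14.
- X → Player 1 plays M (best of 1, 13, 10); C gets 13.
- Y → Player 1 plays T (best of 15, 4, 9); C gets 13.
- Z → Player 1 plays M (best of 6, 15, 3); C gets 5.
C's induced payoffs are 14, 13, 13, 5, so C commits to W. Subgame-perfect outcome: (B, W) with payoffs (14, 14).
Now find the simultaneous Nash equilibrium.
Player 1's best replies: W→B; X→M; Y→T; Z→M.
C's best replies: T→W; M→X; B→X.
The unique mutual best reply is (M, X), giving (13, 13).
C's commitment gain: 14 − 13 = 1.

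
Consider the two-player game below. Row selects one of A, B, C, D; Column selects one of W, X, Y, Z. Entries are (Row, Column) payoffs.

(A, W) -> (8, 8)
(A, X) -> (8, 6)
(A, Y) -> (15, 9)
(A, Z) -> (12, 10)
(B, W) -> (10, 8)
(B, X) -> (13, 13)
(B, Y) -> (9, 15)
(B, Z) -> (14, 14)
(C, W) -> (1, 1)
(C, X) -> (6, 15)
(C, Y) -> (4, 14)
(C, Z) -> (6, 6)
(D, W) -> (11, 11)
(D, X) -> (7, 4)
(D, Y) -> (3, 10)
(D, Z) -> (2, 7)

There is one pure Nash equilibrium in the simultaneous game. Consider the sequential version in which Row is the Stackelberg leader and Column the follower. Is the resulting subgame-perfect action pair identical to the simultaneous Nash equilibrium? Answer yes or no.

no

Solve by backward induction (Row leads).
- A: Column compares 8, 6, 9, 10 and picks Z; Row would get 12.
- B: Column compares 8, 13, 15, 14 and picks Y; Row would get 9.
- C: Column compares 1, 15, 14, 6 and picks X; Row would get 6.
- D: Column compares 11, 4, 10, 7 and picks W; Row would get 11.
Among 12, 9, 6, 11, the best is 12 at A. Subgame-perfect outcome: (A, Z) with payoffs (12, 10).
For the simultaneous game, intersect best replies.
Row's best replies: W→D; X→B; Y→A; Z→B.
Column's best replies: A→Z; B→Y; C→X; D→W.
Only (D, W) has each player best-responding; Nash payoffs (11, 11).
Sequential outcome (A, Z) differs from the Nash profile (D, W).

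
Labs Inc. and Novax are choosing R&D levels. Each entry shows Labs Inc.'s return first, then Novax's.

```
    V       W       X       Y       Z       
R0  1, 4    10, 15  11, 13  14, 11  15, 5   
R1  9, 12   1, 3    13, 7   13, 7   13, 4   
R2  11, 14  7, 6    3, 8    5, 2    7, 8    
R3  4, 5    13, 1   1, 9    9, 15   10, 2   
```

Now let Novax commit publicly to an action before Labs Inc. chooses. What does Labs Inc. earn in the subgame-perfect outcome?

Work backward from Labs Inc.'s decision.
- V → Labs Inc. plays R2 (best of 1, 9, 11, 4); Novax gets 14.
- W → Labs Inc. plays R3 (best of 10, 1, 7, 13); Novax gets 1.
- X → Labs Inc. plays R1 (best of 11, 13, 3, 1); Novax gets 7.
- Y → Labs Inc. plays R0 (best of 14, 13, 5, 9); Novax gets 11.
- Z → Labs Inc. plays R0 (best of 15, 13, 7, 10); Novax gets 5.
Novax's induced payoffs are 14, 1, 7, 11, 5, so Novax commits to V. Subgame-perfect outcome: (R2, V) with payoffs (11, 14).

11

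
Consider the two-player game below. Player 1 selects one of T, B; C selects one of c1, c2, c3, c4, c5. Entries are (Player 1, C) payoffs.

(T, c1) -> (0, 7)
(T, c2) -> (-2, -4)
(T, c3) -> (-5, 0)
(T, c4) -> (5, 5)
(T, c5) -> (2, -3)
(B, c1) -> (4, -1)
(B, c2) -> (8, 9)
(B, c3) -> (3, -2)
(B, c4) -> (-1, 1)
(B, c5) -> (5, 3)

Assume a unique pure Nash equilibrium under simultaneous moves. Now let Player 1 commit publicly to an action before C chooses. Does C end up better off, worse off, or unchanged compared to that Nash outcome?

C best-responds to each possible Player 1 move:
- T: C compares 7, -4, 0, 5, -3 and picks c1; Player 1 would get 0.
- B: C compares -1, 9, -2, 1, 3 and picks c2; Player 1 would get 8.
Among 0, 8, the best is 8 at B. Subgame-perfect outcome: (B, c2) with payoffs (8, 9).
Under simultaneous play:
Player 1's best replies: c1→B; c2→B; c3→B; c4→T; c5→B.
C's best replies: T→c1; B→c2.
The unique mutual best reply is (B, c2), giving (8, 9).
C earns 9 sequentially versus 9 at the Nash outcome: unchanged.

unchanged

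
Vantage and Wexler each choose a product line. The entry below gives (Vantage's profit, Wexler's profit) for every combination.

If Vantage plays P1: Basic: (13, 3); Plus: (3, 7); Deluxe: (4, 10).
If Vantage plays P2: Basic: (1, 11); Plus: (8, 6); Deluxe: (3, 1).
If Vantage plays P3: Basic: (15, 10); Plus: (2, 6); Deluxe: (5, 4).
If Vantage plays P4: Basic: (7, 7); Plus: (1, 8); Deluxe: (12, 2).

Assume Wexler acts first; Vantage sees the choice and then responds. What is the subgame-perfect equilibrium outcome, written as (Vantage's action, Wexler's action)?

Backward induction with Wexler moving first.
- Basic: BR = P3, leader payoff 10.
- Plus: BR = P2, leader payoff 6.
- Deluxe: BR = P4, leader payoff 2.
Maximizing over 10, 6, 2, Wexler chooses Basic. Subgame-perfect outcome: (P3, Basic) with payoffs (15, 10).

(P3, Basic)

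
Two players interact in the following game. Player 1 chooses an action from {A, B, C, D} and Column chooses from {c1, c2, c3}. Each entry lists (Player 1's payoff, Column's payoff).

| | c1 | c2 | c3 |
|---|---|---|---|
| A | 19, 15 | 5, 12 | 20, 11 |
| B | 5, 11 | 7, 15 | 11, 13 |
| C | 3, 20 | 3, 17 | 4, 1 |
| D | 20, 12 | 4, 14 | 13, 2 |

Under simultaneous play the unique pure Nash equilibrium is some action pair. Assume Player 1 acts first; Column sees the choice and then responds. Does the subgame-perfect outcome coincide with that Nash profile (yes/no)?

Column best-responds to each possible Player 1 move:
- A: BR = c1, leader payoff 19.
- B: BR = c2, leader payoff 7.
- C: BR = c1, leader payoff 3.
- D: BR = c2, leader payoff 4.
Among 19, 7, 3, 4, the best is 19 at A. Subgame-perfect outcome: (A, c1) with payoffs (19, 15).
For the simultaneous game, intersect best replies.
Player 1's best replies: c1→D; c2→B; c3→A.
Column's best replies: A→c1; B→c2; C→c1; D→c2.
Only (B, c2) has each player best-responding; Nash payoffs (7, 15).
Sequential outcome (A, c1) differs from the Nash profile (B, c2).

no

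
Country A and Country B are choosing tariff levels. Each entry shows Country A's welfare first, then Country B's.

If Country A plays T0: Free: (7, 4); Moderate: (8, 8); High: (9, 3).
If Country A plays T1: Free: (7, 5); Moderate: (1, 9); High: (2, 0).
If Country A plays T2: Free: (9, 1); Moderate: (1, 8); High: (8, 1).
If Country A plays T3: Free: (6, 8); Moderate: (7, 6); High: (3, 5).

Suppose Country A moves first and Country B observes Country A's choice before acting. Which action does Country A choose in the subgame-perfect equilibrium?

Work backward from Country B's decision.
- T0: Country B compares 4, 8, 3 and picks Moderate; Country A would get 8.
- T1: Country B compares 5, 9, 0 and picks Moderate; Country A would get 1.
- T2: Country B compares 1, 8, 1 and picks Moderate; Country A would get 1.
- T3: Country B compares 8, 6, 5 and picks Free; Country A would get 6.
Country A's induced payoffs are 8, 1, 1, 6, so Country A commits to T0. Subgame-perfect outcome: (T0, Moderate) with payoffs (8, 8).

T0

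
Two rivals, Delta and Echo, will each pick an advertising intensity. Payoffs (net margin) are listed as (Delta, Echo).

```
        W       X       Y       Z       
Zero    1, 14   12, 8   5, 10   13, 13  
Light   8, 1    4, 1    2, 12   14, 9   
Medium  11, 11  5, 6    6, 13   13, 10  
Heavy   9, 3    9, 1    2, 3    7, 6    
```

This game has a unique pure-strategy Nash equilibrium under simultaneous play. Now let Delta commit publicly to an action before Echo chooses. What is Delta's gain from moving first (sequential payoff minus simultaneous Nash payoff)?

Backward induction with Delta moving first.
- Zero → Echo plays W (best of 14, 8, 10, 13); Delta gets 1.
- Light → Echo plays Y (best of 1, 1, 12, 9); Delta gets 2.
- Medium → Echo plays Y (best of 11, 6, 13, 10); Delta gets 6.
- Heavy → Echo plays Z (best of 3, 1, 3, 6); Delta gets 7.
Maximizing over 1, 2, 6, 7, Delta chooses Heavy. Subgame-perfect outcome: (Heavy, Z) with payoffs (7, 6).
For the simultaneous game, intersect best replies.
Delta's best replies: W→Medium; X→Zero; Y→Medium; Z→Light.
Echo's best replies: Zero→W; Light→Y; Medium→Y; Heavy→Z.
Only (Medium, Y) has each player best-responding; Nash payoffs (6, 13).
Delta's commitment gain: 7 − 6 = 1.

1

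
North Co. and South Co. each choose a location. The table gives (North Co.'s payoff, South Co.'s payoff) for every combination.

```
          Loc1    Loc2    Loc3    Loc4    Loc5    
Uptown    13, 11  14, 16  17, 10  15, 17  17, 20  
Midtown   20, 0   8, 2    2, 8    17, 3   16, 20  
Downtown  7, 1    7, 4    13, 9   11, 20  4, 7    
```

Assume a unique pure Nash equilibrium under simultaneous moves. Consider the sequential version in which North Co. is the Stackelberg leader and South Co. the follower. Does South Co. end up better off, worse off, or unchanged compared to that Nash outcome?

unchanged

Solve by backward induction (North Co. leads).
- Uptown → South Co. plays Loc5 (best of 11, 16, 10, 17, 20); North Co. gets 17.
- Midtown → South Co. plays Loc5 (best of 0, 2, 8, 3, 20); North Co. gets 16.
- Downtown → South Co. plays Loc4 (best of 1, 4, 9, 20, 7); North Co. gets 11.
Among 17, 16, 11, the best is 17 at Uptown. Subgame-perfect outcome: (Uptown, Loc5) with payoffs (17, 20).
Under simultaneous play:
North Co.'s best replies: Loc1→Midtown; Loc2→Uptown; Loc3→Uptown; Loc4→Midtown; Loc5→Uptown.
South Co.'s best replies: Uptown→Loc5; Midtown→Loc5; Downtown→Loc4.
Only (Uptown, Loc5) has each player best-responding; Nash payoffs (17, 20).
South Co. earns 20 sequentially versus 20 at the Nash outcome: unchanged.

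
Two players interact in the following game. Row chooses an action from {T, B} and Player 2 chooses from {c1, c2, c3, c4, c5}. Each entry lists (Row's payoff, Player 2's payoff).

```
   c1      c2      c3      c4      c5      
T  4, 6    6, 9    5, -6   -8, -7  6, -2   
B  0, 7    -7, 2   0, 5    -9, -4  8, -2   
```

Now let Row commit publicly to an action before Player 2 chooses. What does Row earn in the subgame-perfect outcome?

Work backward from Player 2's decision.
- T: Player 2 compares 6, 9, -6, -7, -2 and picks c2; Row would get 6.
- B: Player 2 compares 7, 2, 5, -4, -2 and picks c1; Row would get 0.
Among 6, 0, the best is 6 at T. Subgame-perfect outcome: (T, c2) with payoffs (6, 9).

6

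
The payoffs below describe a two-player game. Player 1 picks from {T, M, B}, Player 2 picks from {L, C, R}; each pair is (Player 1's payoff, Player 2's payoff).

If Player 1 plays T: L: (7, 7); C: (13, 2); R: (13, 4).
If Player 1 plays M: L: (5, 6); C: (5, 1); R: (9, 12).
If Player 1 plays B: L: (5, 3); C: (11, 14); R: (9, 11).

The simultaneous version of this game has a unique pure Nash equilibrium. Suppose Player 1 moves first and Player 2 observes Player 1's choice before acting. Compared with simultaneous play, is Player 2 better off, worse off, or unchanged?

better off

Solve by backward induction (Player 1 leads).
- T: Player 2 compares 7, 2, 4 and picks L; Player 1 would get 7.
- M: Player 2 compares 6, 1, 12 and picks R; Player 1 would get 9.
- B: Player 2 compares 3, 14, 11 and picks C; Player 1 would get 11.
Maximizing over 7, 9, 11, Player 1 chooses B. Subgame-perfect outcome: (B, C) with payoffs (11, 14).
Under simultaneous play:
Player 1's best replies: L→T; C→T; R→T.
Player 2's best replies: T→L; M→R; B→C.
Only (T, L) has each player best-responding; Nash payoffs (7, 7).
Player 2 earns 14 sequentially versus 7 at the Nash outcome: better off.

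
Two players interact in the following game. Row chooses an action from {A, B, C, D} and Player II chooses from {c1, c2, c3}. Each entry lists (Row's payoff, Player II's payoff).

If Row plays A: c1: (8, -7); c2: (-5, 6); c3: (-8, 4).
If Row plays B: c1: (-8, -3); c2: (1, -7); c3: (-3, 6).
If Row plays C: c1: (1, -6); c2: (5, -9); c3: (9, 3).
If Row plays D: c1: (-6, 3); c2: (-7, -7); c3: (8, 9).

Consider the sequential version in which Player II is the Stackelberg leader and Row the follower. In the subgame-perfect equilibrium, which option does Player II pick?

c3

Backward induction with Player II moving first.
- c1: Row compares 8, -8, 1, -6 and picks A; Player II would get -7.
- c2: Row compares -5, 1, 5, -7 and picks C; Player II would get -9.
- c3: Row compares -8, -3, 9, 8 and picks C; Player II would get 3.
Among -7, -9, 3, the best is 3 at c3. Subgame-perfect outcome: (C, c3) with payoffs (9, 3).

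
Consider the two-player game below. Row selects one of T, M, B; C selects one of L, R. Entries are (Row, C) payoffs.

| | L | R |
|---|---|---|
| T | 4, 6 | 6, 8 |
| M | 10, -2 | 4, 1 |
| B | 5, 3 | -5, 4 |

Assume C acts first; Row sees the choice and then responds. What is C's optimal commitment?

R

Row best-responds to each possible C move:
- L: Row compares 4, 10, 5 and picks M; C would get -2.
- R: Row compares 6, 4, -5 and picks T; C would get 8.
C's induced payoffs are -2, 8, so C commits to R. Subgame-perfect outcome: (T, R) with payoffs (6, 8).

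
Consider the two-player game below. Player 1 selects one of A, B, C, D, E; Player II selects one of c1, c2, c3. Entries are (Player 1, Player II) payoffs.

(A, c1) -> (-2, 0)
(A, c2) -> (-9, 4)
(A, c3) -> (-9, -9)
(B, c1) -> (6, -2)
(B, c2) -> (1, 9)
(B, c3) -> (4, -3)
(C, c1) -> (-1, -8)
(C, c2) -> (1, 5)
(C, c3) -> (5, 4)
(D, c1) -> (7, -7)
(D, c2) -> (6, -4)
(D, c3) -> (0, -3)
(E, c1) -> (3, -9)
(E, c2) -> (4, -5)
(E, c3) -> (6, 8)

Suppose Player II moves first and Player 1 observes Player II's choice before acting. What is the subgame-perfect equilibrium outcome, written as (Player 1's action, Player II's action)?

(E, c3)

Solve by backward induction (Player II leads).
- c1: BR = D, leader payoff -7.
- c2: BR = D, leader payoff -4.
- c3: BR = E, leader payoff 8.
Among -7, -4, 8, the best is 8 at c3. Subgame-perfect outcome: (E, c3) with payoffs (6, 8).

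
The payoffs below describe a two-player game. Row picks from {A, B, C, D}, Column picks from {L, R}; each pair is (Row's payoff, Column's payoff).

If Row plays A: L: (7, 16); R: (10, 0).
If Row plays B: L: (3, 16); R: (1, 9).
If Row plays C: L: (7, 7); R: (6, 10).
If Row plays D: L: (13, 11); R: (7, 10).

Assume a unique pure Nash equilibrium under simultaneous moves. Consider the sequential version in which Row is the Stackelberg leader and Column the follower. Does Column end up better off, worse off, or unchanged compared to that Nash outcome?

Work backward from Column's decision.
- A → Column plays L (best of 16, 0); Row gets 7.
- B → Column plays L (best of 16, 9); Row gets 3.
- C → Column plays R (best of 7, 10); Row gets 6.
- D → Column plays L (best of 11, 10); Row gets 13.
Row's induced payoffs are 7, 3, 6, 13, so Row commits to D. Subgame-perfect outcome: (D, L) with payoffs (13, 11).
Now find the simultaneous Nash equilibrium.
Row's best replies: L→D; R→A.
Column's best replies: A→L; B→L; C→R; D→L.
Only (D, L) has each player best-responding; Nash payoffs (13, 11).
Column earns 11 sequentially versus 11 at the Nash outcome: unchanged.

unchanged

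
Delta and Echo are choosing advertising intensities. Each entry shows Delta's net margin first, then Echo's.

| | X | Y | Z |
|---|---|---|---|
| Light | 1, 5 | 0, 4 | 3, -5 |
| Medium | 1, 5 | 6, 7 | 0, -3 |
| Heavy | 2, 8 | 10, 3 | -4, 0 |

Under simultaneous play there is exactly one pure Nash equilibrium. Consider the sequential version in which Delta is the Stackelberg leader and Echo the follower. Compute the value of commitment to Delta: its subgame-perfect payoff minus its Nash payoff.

4

Work backward from Echo's decision.
- Light → Echo plays X (best of 5, 4, -5); Delta gets 1.
- Medium → Echo plays Y (best of 5, 7, -3); Delta gets 6.
- Heavy → Echo plays X (best of 8, 3, 0); Delta gets 2.
Delta's induced payoffs are 1, 6, 2, so Delta commits to Medium. Subgame-perfect outcome: (Medium, Y) with payoffs (6, 7).
Under simultaneous play:
Delta's best replies: X→Heavy; Y→Heavy; Z→Light.
Echo's best replies: Light→X; Medium→Y; Heavy→X.
The unique mutual best reply is (Heavy, X), giving (2, 8).
Delta's commitment gain: 6 − 2 = 4.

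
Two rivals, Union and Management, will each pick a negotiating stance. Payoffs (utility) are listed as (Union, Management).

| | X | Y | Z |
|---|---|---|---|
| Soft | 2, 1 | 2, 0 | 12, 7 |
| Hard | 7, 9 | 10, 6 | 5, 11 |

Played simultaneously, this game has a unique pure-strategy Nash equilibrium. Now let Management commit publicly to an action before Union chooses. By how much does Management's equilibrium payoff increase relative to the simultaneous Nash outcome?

2

Solve by backward induction (Management leads).
- X: Union compares 2, 7 and picks Hard; Management would get 9.
- Y: Union compares 2, 10 and picks Hard; Management would get 6.
- Z: Union compares 12, 5 and picks Soft; Management would get 7.
Management's induced payoffs are 9, 6, 7, so Management commits to X. Subgame-perfect outcome: (Hard, X) with payoffs (7, 9).
Now find the simultaneous Nash equilibrium.
Union's best replies: X→Hard; Y→Hard; Z→Soft.
Management's best replies: Soft→Z; Hard→Z.
The unique mutual best reply is (Soft, Z), giving (12, 7).
Management's commitment gain: 9 − 7 = 2.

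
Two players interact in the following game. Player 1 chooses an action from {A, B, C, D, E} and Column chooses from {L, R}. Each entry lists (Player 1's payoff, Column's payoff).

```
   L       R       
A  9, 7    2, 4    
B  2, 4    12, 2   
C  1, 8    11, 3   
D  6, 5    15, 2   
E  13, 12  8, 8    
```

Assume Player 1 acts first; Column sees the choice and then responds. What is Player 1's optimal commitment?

Work backward from Column's decision.
- A: BR = L, leader payoff 9.
- B: BR = L, leader payoff 2.
- C: BR = L, leader payoff 1.
- D: BR = L, leader payoff 6.
- E: BR = L, leader payoff 13.
Player 1's induced payoffs are 9, 2, 1, 6, 13, so Player 1 commits to E. Subgame-perfect outcome: (E, L) with payoffs (13, 12).

E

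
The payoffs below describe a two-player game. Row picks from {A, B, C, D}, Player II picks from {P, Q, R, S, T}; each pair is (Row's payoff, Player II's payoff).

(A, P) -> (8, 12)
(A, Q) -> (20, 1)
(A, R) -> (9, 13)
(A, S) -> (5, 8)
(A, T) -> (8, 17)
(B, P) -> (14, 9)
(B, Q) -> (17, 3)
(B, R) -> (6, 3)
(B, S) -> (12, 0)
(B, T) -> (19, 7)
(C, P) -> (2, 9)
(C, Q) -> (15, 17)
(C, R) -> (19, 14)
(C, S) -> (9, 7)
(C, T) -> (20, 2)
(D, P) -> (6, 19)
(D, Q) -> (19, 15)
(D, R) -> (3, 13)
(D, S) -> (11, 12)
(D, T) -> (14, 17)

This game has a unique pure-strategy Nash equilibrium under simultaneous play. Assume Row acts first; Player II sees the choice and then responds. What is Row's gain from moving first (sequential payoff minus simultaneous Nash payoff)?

1

Player II best-responds to each possible Row move:
- A: Player II compares 12, 1, 13, 8, 17 and picks T; Row would get 8.
- B: Player II compares 9, 3, 3, 0, 7 and picks P; Row would get 14.
- C: Player II compares 9, 17, 14, 7, 2 and picks Q; Row would get 15.
- D: Player II compares 19, 15, 13, 12, 17 and picks P; Row would get 6.
Among 8, 14, 15, 6, the best is 15 at C. Subgame-perfect outcome: (C, Q) with payoffs (15, 17).
For the simultaneous game, intersect best replies.
Row's best replies: P→B; Q→A; R→C; S→B; T→C.
Player II's best replies: A→T; B→P; C→Q; D→P.
Only (B, P) has each player best-responding; Nash payoffs (14, 9).
Row's commitment gain: 15 − 14 = 1.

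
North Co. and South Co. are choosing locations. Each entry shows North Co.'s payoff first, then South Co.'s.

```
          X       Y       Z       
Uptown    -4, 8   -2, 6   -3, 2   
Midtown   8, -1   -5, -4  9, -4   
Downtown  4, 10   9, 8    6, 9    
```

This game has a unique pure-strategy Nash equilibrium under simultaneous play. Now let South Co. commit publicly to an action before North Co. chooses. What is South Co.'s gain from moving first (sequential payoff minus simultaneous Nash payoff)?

9

North Co. best-responds to each possible South Co. move:
- X: North Co. compares -4, 8, 4 and picks Midtown; South Co. would get -1.
- Y: North Co. compares -2, -5, 9 and picks Downtown; South Co. would get 8.
- Z: North Co. compares -3, 9, 6 and picks Midtown; South Co. would get -4.
Maximizing over -1, 8, -4, South Co. chooses Y. Subgame-perfect outcome: (Downtown, Y) with payoffs (9, 8).
Now find the simultaneous Nash equilibrium.
North Co.'s best replies: X→Midtown; Y→Downtown; Z→Midtown.
South Co.'s best replies: Uptown→X; Midtown→X; Downtown→X.
Only (Midtown, X) has each player best-responding; Nash payoffs (8, -1).
South Co.'s commitment gain: 8 − -1 = 9.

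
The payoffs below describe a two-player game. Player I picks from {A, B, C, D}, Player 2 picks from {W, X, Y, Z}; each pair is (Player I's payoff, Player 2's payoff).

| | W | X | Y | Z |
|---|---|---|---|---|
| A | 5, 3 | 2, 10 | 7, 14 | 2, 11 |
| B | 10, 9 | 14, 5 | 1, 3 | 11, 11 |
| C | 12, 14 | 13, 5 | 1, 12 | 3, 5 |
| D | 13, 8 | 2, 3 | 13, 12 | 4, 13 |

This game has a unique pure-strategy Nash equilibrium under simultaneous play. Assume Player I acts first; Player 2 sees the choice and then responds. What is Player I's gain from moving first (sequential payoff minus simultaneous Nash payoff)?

1

Work backward from Player 2's decision.
- A → Player 2 plays Y (best of 3, 10, 14, 11); Player I gets 7.
- B → Player 2 plays Z (best of 9, 5, 3, 11); Player I gets 11.
- C → Player 2 plays W (best of 14, 5, 12, 5); Player I gets 12.
- D → Player 2 plays Z (best of 8, 3, 12, 13); Player I gets 4.
Among 7, 11, 12, 4, the best is 12 at C. Subgame-perfect outcome: (C, W) with payoffs (12, 14).
Now find the simultaneous Nash equilibrium.
Player I's best replies: W→D; X→B; Y→D; Z→B.
Player 2's best replies: A→Y; B→Z; C→W; D→Z.
Only (B, Z) has each player best-responding; Nash payoffs (11, 11).
Player I's commitment gain: 12 − 11 = 1.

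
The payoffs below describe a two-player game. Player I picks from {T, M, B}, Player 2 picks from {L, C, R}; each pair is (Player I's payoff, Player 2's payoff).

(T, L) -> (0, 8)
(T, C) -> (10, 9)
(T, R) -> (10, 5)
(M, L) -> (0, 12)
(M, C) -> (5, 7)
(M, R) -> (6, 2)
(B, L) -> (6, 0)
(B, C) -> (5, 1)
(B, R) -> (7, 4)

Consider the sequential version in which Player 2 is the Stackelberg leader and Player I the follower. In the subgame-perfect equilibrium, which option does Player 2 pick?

C

Work backward from Player I's decision.
- L: BR = B, leader payoff 0.
- C: BR = T, leader payoff 9.
- R: BR = T, leader payoff 5.
Player 2's induced payoffs are 0, 9, 5, so Player 2 commits to C. Subgame-perfect outcome: (T, C) with payoffs (10, 9).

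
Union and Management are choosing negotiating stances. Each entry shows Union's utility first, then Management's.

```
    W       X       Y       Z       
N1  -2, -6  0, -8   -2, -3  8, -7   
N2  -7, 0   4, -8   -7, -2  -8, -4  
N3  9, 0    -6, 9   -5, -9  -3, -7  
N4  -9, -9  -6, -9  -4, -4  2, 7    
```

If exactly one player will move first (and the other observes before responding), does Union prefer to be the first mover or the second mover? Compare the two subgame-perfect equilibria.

second

If Union leads: Management's best replies are N1→Y, N2→W, N3→X, N4→Z; Union's induced payoffs -2, -7, -6, 2; outcome (N4, Z), payoffs (2, 7).
If Management leads: Union's best replies are W→N3, X→N2, Y→N1, Z→N1; Management's induced payoffs 0, -8, -3, -7; outcome (N3, W), payoffs (9, 0).
Union gets 2 moving first and 9 moving second, so Union prefers to move second.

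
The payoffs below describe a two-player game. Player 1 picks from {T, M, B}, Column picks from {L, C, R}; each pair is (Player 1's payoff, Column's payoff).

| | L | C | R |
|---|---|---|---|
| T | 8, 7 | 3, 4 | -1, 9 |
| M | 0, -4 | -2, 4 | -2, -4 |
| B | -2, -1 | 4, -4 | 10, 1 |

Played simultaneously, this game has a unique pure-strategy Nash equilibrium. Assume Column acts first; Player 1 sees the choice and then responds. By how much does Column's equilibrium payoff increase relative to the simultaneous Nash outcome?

6

Backward induction with Column moving first.
- L: BR = T, leader payoff 7.
- C: BR = B, leader payoff -4.
- R: BR = B, leader payoff 1.
Among 7, -4, 1, the best is 7 at L. Subgame-perfect outcome: (T, L) with payoffs (8, 7).
Under simultaneous play:
Player 1's best replies: L→T; C→B; R→B.
Column's best replies: T→R; M→C; B→R.
The unique mutual best reply is (B, R), giving (10, 1).
Column's commitment gain: 7 − 1 = 6.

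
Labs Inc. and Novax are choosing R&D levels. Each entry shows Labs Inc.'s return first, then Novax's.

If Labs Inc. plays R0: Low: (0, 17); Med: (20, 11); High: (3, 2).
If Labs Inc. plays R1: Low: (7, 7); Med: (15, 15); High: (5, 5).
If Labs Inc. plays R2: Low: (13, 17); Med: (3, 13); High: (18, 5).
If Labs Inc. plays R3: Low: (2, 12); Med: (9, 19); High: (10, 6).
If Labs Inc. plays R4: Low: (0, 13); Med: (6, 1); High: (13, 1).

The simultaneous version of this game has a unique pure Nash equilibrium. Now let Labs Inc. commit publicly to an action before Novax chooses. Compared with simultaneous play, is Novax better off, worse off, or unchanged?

worse off

Backward induction with Labs Inc. moving first.
- R0: Novax compares 17, 11, 2 and picks Low; Labs Inc. would get 0.
- R1: Novax compares 7, 15, 5 and picks Med; Labs Inc. would get 15.
- R2: Novax compares 17, 13, 5 and picks Low; Labs Inc. would get 13.
- R3: Novax compares 12, 19, 6 and picks Med; Labs Inc. would get 9.
- R4: Novax compares 13, 1, 1 and picks Low; Labs Inc. would get 0.
Labs Inc.'s induced payoffs are 0, 15, 13, 9, 0, so Labs Inc. commits to R1. Subgame-perfect outcome: (R1, Med) with payoffs (15, 15).
For the simultaneous game, intersect best replies.
Labs Inc.'s best replies: Low→R2; Med→R0; High→R2.
Novax's best replies: R0→Low; R1→Med; R2→Low; R3→Med; R4→Low.
Only (R2, Low) has each player best-responding; Nash payoffs (13, 17).
Novax earns 15 sequentially versus 17 at the Nash outcome: worse off.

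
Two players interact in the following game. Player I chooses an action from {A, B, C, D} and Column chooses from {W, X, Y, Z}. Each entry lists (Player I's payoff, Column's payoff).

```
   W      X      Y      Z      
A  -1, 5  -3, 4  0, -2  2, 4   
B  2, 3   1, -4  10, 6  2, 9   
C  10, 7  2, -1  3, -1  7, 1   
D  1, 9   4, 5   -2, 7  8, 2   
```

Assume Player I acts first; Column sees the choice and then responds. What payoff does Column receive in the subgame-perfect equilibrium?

7

Work backward from Column's decision.
- A: BR = W, leader payoff -1.
- B: BR = Z, leader payoff 2.
- C: BR = W, leader payoff 10.
- D: BR = W, leader payoff 1.
Player I's induced payoffs are -1, 2, 10, 1, so Player I commits to C. Subgame-perfect outcome: (C, W) with payoffs (10, 7).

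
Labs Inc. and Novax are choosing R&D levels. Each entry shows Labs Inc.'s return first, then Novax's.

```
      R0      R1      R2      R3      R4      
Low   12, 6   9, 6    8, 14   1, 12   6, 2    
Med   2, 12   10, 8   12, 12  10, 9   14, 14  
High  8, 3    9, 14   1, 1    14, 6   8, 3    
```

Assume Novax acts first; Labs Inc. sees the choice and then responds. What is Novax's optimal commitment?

Backward induction with Novax moving first.
- R0: Labs Inc. compares 12, 2, 8 and picks Low; Novax would get 6.
- R1: Labs Inc. compares 9, 10, 9 and picks Med; Novax would get 8.
- R2: Labs Inc. compares 8, 12, 1 and picks Med; Novax would get 12.
- R3: Labs Inc. compares 1, 10, 14 and picks High; Novax would get 6.
- R4: Labs Inc. compares 6, 14, 8 and picks Med; Novax would get 14.
Maximizing over 6, 8, 12, 6, 14, Novax chooses R4. Subgame-perfect outcome: (Med, R4) with payoffs (14, 14).

R4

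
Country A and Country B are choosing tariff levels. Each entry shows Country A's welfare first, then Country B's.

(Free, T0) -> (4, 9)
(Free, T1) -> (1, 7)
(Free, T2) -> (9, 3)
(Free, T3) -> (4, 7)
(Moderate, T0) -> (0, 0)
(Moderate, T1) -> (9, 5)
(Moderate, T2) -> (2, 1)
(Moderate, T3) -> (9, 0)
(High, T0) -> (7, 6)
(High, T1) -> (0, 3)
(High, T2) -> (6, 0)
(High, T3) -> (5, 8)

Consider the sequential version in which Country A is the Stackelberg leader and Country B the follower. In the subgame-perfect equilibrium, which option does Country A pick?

Moderate

Backward induction with Country A moving first.
- Free: Country B compares 9, 7, 3, 7 and picks T0; Country A would get 4.
- Moderate: Country B compares 0, 5, 1, 0 and picks T1; Country A would get 9.
- High: Country B compares 6, 3, 0, 8 and picks T3; Country A would get 5.
Country A's induced payoffs are 4, 9, 5, so Country A commits to Moderate. Subgame-perfect outcome: (Moderate, T1) with payoffs (9, 5).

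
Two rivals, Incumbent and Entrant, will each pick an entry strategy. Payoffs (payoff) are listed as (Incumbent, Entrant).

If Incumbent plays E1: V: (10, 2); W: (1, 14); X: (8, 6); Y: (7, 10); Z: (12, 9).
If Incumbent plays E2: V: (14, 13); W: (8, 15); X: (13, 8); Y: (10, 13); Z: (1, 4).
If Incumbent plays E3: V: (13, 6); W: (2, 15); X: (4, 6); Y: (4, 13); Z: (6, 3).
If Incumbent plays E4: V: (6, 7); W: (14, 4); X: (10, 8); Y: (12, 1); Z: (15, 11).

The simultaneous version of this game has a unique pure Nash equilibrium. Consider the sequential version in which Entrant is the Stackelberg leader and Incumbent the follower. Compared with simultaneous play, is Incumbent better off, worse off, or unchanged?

worse off

Work backward from Incumbent's decision.
- V: BR = E2, leader payoff 13.
- W: BR = E4, leader payoff 4.
- X: BR = E2, leader payoff 8.
- Y: BR = E4, leader payoff 1.
- Z: BR = E4, leader payoff 11.
Maximizing over 13, 4, 8, 1, 11, Entrant chooses V. Subgame-perfect outcome: (E2, V) with payoffs (14, 13).
For the simultaneous game, intersect best replies.
Incumbent's best replies: V→E2; W→E4; X→E2; Y→E4; Z→E4.
Entrant's best replies: E1→W; E2→W; E3→W; E4→Z.
The unique mutual best reply is (E4, Z), giving (15, 11).
Incumbent earns 14 sequentially versus 15 at the Nash outcome: worse off.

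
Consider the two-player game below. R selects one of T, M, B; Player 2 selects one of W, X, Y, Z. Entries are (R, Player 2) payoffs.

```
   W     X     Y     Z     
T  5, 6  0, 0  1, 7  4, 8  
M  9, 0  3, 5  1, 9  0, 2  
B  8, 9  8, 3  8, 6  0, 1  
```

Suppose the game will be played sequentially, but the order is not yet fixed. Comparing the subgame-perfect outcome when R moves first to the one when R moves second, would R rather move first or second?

If R leads: Player 2's best replies are T→Z, M→Y, B→W; R's induced payoffs 4, 1, 8; outcome (B, W), payoffs (8, 9).
If Player 2 leads: R's best replies are W→M, X→B, Y→B, Z→T; Player 2's induced payoffs 0, 3, 6, 8; outcome (T, Z), payoffs (4, 8).
R gets 8 moving first and 4 moving second, so R prefers to move first.

first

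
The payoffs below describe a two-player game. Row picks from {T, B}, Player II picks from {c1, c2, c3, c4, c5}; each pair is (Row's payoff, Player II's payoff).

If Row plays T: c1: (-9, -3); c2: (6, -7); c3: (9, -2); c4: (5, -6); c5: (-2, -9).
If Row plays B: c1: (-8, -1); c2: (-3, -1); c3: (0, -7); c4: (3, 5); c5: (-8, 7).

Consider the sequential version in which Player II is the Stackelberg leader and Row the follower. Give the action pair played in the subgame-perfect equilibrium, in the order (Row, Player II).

Solve by backward induction (Player II leads).
- c1: BR = B, leader payoff -1.
- c2: BR = T, leader payoff -7.
- c3: BR = T, leader payoff -2.
- c4: BR = T, leader payoff -6.
- c5: BR = T, leader payoff -9.
Among -1, -7, -2, -6, -9, the best is -1 at c1. Subgame-perfect outcome: (B, c1) with payoffs (-8, -1).

(B, c1)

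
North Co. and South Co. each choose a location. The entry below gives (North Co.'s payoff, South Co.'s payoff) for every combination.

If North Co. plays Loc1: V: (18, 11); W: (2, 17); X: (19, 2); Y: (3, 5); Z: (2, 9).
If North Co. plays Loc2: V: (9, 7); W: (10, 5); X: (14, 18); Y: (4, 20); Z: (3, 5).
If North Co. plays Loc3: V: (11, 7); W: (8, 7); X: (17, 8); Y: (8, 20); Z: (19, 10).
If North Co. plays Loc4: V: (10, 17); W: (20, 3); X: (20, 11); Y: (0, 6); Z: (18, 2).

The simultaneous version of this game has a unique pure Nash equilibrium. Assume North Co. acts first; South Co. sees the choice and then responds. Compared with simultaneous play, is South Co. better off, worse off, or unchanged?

Work backward from South Co.'s decision.
- Loc1: BR = W, leader payoff 2.
- Loc2: BR = Y, leader payoff 4.
- Loc3: BR = Y, leader payoff 8.
- Loc4: BR = V, leader payoff 10.
Maximizing over 2, 4, 8, 10, North Co. chooses Loc4. Subgame-perfect outcome: (Loc4, V) with payoffs (10, 17).
Now find the simultaneous Nash equilibrium.
North Co.'s best replies: V→Loc1; W→Loc4; X→Loc4; Y→Loc3; Z→Loc3.
South Co.'s best replies: Loc1→W; Loc2→Y; Loc3→Y; Loc4→V.
Only (Loc3, Y) has each player best-responding; Nash payoffs (8, 20).
South Co. earns 17 sequentially versus 20 at the Nash outcome: worse off.

worse off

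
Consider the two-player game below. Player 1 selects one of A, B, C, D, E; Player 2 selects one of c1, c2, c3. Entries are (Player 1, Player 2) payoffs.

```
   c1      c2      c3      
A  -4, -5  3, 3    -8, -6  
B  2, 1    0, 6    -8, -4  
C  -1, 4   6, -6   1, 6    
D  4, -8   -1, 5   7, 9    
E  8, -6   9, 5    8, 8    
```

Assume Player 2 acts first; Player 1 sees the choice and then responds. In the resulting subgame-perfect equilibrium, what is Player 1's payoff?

8

Player 1 best-responds to each possible Player 2 move:
- c1 → Player 1 plays E (best of -4, 2, -1, 4, 8); Player 2 gets -6.
- c2 → Player 1 plays E (best of 3, 0, 6, -1, 9); Player 2 gets 5.
- c3 → Player 1 plays E (best of -8, -8, 1, 7, 8); Player 2 gets 8.
Player 2's induced payoffs are -6, 5, 8, so Player 2 commits to c3. Subgame-perfect outcome: (E, c3) with payoffs (8, 8).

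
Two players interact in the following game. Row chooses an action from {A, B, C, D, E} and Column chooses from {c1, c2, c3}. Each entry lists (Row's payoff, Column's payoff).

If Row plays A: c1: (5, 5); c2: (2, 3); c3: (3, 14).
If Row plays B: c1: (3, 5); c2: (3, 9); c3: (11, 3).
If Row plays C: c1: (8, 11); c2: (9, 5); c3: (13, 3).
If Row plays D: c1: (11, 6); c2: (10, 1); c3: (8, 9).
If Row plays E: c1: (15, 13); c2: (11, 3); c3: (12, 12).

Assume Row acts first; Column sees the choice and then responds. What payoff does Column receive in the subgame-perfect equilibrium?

13

Work backward from Column's decision.
- A → Column plays c3 (best of 5, 3, 14); Row gets 3.
- B → Column plays c2 (best of 5, 9, 3); Row gets 3.
- C → Column plays c1 (best of 11, 5, 3); Row gets 8.
- D → Column plays c3 (best of 6, 1, 9); Row gets 8.
- E → Column plays c1 (best of 13, 3, 12); Row gets 15.
Row's induced payoffs are 3, 3, 8, 8, 15, so Row commits to E. Subgame-perfect outcome: (E, c1) with payoffs (15, 13).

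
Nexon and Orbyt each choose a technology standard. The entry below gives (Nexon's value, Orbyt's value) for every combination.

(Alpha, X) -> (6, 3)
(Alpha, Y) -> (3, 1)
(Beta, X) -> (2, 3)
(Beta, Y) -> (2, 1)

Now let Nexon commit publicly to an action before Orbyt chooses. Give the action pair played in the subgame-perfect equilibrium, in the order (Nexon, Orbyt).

(Alpha, X)

Solve by backward induction (Nexon leads).
- Alpha: BR = X, leader payoff 6.
- Beta: BR = X, leader payoff 2.
Nexon's induced payoffs are 6, 2, so Nexon commits to Alpha. Subgame-perfect outcome: (Alpha, X) with payoffs (6, 3).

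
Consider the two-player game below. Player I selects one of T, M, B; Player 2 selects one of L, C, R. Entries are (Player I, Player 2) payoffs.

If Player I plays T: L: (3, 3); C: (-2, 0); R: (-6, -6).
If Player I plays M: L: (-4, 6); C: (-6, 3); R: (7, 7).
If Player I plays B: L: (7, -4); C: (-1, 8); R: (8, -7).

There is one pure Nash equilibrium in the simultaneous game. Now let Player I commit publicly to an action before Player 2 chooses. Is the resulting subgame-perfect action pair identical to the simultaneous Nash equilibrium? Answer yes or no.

no

Player 2 best-responds to each possible Player I move:
- T: Player 2 compares 3, 0, -6 and picks L; Player I would get 3.
- M: Player 2 compares 6, 3, 7 and picks R; Player I would get 7.
- B: Player 2 compares -4, 8, -7 and picks C; Player I would get -1.
Maximizing over 3, 7, -1, Player I chooses M. Subgame-perfect outcome: (M, R) with payoffs (7, 7).
For the simultaneous game, intersect best replies.
Player I's best replies: L→B; C→B; R→B.
Player 2's best replies: T→L; M→R; B→C.
Only (B, C) has each player best-responding; Nash payoffs (-1, 8).
Sequential outcome (M, R) differs from the Nash profile (B, C).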